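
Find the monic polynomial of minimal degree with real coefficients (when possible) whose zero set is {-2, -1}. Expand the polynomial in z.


The polynomial is p(z) = ∏_{α ∈ S} (z − α), where S = {-2, -1}.
Expanding the product yields: p(z) = z^2 + 3·z + 2.
The resulting polynomial has degree 2 and real coefficients as required.

p(z) = z^2 + 3·z + 2.


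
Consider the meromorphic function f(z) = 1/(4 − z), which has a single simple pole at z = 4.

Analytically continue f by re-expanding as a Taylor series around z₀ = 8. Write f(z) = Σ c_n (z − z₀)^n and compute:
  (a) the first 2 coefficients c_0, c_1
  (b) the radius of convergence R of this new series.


Let w = z − z₀, so z = z₀ + w.
Then 4 − z = 4 − (z₀ + w) = (4 − z₀) − w = -4 − w.
f(z) = 1/(-4 − w) = (1/(-4)) · 1/(1 − w/(-4)) = Σ_{n≥0} w^n / (-4)^(n+1).
So c_n = 1/(-4)^(n+1):
  c_0 = 1/(-4)^1 = -1/4.
  c_1 = 1/(-4)^2 = 1/16.
The series is valid for |w/d| < 1, i.e. |z − z₀| < |d|.
Radius of convergence: R = |4 − z₀| = |-4| = 4 (distance from z₀ to the singularity z = 4).

c_0 = -1/4, c_1 = 1/16; R = 4.


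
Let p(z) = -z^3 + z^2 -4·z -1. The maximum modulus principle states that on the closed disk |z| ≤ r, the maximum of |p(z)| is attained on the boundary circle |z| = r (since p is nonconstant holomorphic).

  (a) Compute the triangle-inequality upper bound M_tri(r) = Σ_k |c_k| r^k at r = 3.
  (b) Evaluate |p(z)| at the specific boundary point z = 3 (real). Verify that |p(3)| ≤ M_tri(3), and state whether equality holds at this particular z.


Coefficients: c_0 = -1, c_1 = -4, c_2 = 1, c_3 = -1. Radius r = 3.
Part (a). Triangle bound: M_tri(r) = Σ_k |c_k| r^k
  = |-1|·3^0 + |-4|·3^1 + |1|·3^2 + |-1|·3^3
  = 1 + 12 + 9 + 27 = 49.
This bounds M(r) := max_{|z|=r} |p(z)| from above; equality holds iff all terms c_k z^k can be made to align in phase at a single z on |z|=r.
Part (b). At z = 3 (real, on the circle |z| = r):
  p(3) = (-1)·3^0 + (-4)·3^1 + (1)·3^2 + (-1)·3^3 = -31.
  |p(3)| = 31.
Check: |p(3)| = 31 ≤ 49 = M_tri(3). ✓ Equality does not hold at z = 3 (the coefficients have mixed signs, so the terms do not all align in phase there).

M_tri(3) = 49; |p(3)| = 31; equality at z=3: no.


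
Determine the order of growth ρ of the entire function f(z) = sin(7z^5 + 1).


Write sin(w) = (e^{iw} ± e^{−iw})/(2 or 2i), so |sin(w)| ≤ e^{|w|}. With w = 7z^5 + 1, |w| ≤ 7r^5 + 1 on |z|=r, giving M(r) ≤ e^{7r^5 + 1} and ρ ≤ 5. For the lower bound, choose z on |z|=r with 7z^5 purely imaginary of modulus 7r^5; then |sin(7z^5 + 1)| grows like e^{7r^5}/2, so ρ ≥ 5. Hence ρ = 5.
Therefore ρ = 5.

Order ρ = 5.


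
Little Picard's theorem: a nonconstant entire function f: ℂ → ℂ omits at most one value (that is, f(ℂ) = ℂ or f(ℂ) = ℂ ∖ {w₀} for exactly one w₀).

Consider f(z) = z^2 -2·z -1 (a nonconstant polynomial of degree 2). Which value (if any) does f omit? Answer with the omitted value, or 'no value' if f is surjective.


Little Picard bounds the complement of f(ℂ) to at most one point.
For every w ∈ ℂ, the equation p(z) − w = 0 is a nonconstant polynomial in z and hence has at least one root by the fundamental theorem of algebra. So p is surjective onto ℂ, omitting no value.

Omitted value: no value.


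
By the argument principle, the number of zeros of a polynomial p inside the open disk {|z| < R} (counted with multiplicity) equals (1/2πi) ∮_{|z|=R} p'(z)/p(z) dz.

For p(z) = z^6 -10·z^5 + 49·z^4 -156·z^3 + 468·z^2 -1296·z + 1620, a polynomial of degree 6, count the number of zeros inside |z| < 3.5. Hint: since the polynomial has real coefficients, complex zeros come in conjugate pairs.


The zeros of p are: 3, (-1 + 3i), (-1 - 3i), 3, (3 + 3i), (3 - 3i).
Their magnitudes are: 3, 3.162, 3.162, 3, 4.243, 4.243.
Zeros with |z| < R = 3.5: 3, (-1 + 3i), (-1 - 3i), 3.
Count = 4.
By the argument principle, (1/2πi) ∮_{|z|=R} p'(z)/p(z) dz equals exactly this count.

Number of zeros inside |z| < 3.5: 4.


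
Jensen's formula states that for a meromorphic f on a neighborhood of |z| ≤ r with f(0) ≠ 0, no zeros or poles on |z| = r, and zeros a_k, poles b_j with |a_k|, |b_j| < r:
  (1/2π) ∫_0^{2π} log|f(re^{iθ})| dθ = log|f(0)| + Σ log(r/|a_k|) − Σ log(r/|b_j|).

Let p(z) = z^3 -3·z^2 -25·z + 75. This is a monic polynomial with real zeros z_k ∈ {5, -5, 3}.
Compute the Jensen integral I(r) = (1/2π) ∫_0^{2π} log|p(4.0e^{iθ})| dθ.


Zeros: -5, 3, 5; r = 4.0.
Inside |z| < r: 3. Outside (|z| ≥ r): -5, 5.
p(0) = 75, so log|p(0)| = log(75) = 4.3175.
Apply Jensen: I(r) = log|p(0)| + Σ_k log(r/|z_k|), summed over zeros inside |z| < r.
  log(r/|z_k|) for z_k = 3: log(4.0/3) = 0.2877
  Outside zeros (-5, 5) contribute nothing to the Jensen sum.
Sum over inside zeros: 0.2877.
I(r) = log|p(0)| + (inside sum) = 4.3175 + 0.2877 = 4.6052.
Note: since some zeros are outside |z| ≤ r, the simplified n·log(r) form does NOT apply — only the inside zeros contribute.

I(r) ≈ 4.6052.


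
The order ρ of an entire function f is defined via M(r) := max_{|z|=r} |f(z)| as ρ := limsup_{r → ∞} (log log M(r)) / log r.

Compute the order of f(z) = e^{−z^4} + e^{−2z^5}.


Each summand is entire of order 4 and 5 respectively (as in the single-exponential case). The order of a sum is at most the max of the orders, so ρ ≤ 5. For the lower bound: on |z|=r choose arg z so that -2z^5 is real positive; then |e^{-2z^5}| = e^{2r^5} while |e^{-1z^4}| ≤ e^{1r^4} = o(e^{2r^5}). So |f| ≥ e^{2r^5}(1 − o(1)) and ρ ≥ 5. Hence ρ = max(4, 5) = 5.
Therefore ρ = 5.

Order ρ = 5.


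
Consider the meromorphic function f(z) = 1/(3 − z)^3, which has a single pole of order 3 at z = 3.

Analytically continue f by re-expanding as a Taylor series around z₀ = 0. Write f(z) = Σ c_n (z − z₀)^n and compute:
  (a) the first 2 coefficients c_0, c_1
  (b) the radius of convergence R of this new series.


Let w = z − z₀, so z = z₀ + w.
Then 3 − z = 3 − (z₀ + w) = (3 − z₀) − w = 3 − w.
f(z) = 1/(3 − w)^3 = (1/(3)^3) · (1 − w/(3))^{−3}.
By the binomial series (1−u)^{−3} = Σ_{n≥0} C(n+2, 2) u^n for |u|<1, with u = w/(3):
  c_n = C(n+2, 2) / (3)^(n+3).
  c_0 = 1/(3)^3 = 1/27.
  c_1 = 3/(3)^4 = 1/27.
The series is valid for |w/d| < 1, i.e. |z − z₀| < |d|.
Radius of convergence: R = |3 − z₀| = |3| = 3 (distance from z₀ to the singularity z = 3).

c_0 = 1/27, c_1 = 1/27; R = 3.


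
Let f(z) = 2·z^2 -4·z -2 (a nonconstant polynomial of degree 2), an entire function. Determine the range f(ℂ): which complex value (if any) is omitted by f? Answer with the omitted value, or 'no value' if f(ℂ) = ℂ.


Little Picard bounds the complement of f(ℂ) to at most one point.
For every w ∈ ℂ, the equation p(z) − w = 0 is a nonconstant polynomial in z and hence has at least one root by the fundamental theorem of algebra. So p is surjective onto ℂ, omitting no value.

Omitted value: no value.


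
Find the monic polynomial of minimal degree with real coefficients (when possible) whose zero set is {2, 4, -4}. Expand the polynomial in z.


The polynomial is p(z) = ∏_{α ∈ S} (z − α), where S = {2, 4, -4}.
Expanding the product yields: p(z) = z^3 -2·z^2 -16·z + 32.
The resulting polynomial has degree 3 and real coefficients as required.

p(z) = z^3 -2·z^2 -16·z + 32.


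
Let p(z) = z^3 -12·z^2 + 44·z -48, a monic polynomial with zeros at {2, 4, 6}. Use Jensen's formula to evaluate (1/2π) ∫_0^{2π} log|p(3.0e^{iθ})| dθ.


Zeros: 2, 4, 6; r = 3.0.
Inside |z| < r: 2. Outside (|z| ≥ r): 4, 6.
p(0) = -48, so log|p(0)| = log(48) = 3.8712.
Apply Jensen: I(r) = log|p(0)| + Σ_k log(r/|z_k|), summed over zeros inside |z| < r.
  log(r/|z_k|) for z_k = 2: log(3.0/2) = 0.4055
  Outside zeros (4, 6) contribute nothing to the Jensen sum.
Sum over inside zeros: 0.4055.
I(r) = log|p(0)| + (inside sum) = 3.8712 + 0.4055 = 4.2767.
Note: since some zeros are outside |z| ≤ r, the simplified n·log(r) form does NOT apply — only the inside zeros contribute.

I(r) ≈ 4.2767.


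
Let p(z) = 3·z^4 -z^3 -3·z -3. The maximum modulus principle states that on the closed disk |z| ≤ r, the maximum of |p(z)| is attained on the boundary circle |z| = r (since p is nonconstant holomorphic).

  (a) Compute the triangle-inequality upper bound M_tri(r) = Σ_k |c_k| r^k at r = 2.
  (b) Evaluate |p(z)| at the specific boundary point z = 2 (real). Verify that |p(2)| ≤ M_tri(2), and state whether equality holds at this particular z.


Coefficients: c_0 = -3, c_1 = -3, c_2 = 0, c_3 = -1, c_4 = 3. Radius r = 2.
Part (a). Triangle bound: M_tri(r) = Σ_k |c_k| r^k
  = |-3|·2^0 + |-3|·2^1 + |0|·2^2 + |-1|·2^3 + |3|·2^4
  = 3 + 6 + 0 + 8 + 48 = 65.
This bounds M(r) := max_{|z|=r} |p(z)| from above; equality holds iff all terms c_k z^k can be made to align in phase at a single z on |z|=r.
Part (b). At z = 2 (real, on the circle |z| = r):
  p(2) = (-3)·2^0 + (-3)·2^1 + (0)·2^2 + (-1)·2^3 + (3)·2^4 = 31.
  |p(2)| = 31.
Check: |p(2)| = 31 ≤ 65 = M_tri(2). ✓ Equality does not hold at z = 2 (the coefficients have mixed signs, so the terms do not all align in phase there).

M_tri(2) = 65; |p(2)| = 31; equality at z=2: no.


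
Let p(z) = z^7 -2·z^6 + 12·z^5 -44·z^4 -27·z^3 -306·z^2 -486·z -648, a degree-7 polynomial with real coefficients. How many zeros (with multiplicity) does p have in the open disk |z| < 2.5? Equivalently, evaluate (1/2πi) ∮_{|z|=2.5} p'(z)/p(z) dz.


The zeros of p are: (0 + 3i), (0 - 3i), 4, (-1 + 1i), (-1 - 1i), (0 + 3i), (0 - 3i).
Their magnitudes are: 3, 3, 4, 1.414, 1.414, 3, 3.
Zeros with |z| < R = 2.5: (-1 + 1i), (-1 - 1i).
Count = 2.
By the argument principle, (1/2πi) ∮_{|z|=R} p'(z)/p(z) dz equals exactly this count.

Number of zeros inside |z| < 2.5: 2.


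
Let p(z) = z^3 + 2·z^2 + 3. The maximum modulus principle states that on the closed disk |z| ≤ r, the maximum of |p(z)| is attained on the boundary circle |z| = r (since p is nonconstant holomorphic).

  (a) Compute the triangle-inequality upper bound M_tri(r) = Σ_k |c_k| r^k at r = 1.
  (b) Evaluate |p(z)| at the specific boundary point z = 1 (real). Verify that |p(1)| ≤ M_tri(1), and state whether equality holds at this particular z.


Coefficients: c_0 = 3, c_1 = 0, c_2 = 2, c_3 = 1. Radius r = 1.
Part (a). Triangle bound: M_tri(r) = Σ_k |c_k| r^k
  = |3|·1^0 + |0|·1^1 + |2|·1^2 + |1|·1^3
  = 3 + 0 + 2 + 1 = 6.
This bounds M(r) := max_{|z|=r} |p(z)| from above; equality holds iff all terms c_k z^k can be made to align in phase at a single z on |z|=r.
Part (b). At z = 1 (real, on the circle |z| = r):
  p(1) = (3)·1^0 + (0)·1^1 + (2)·1^2 + (1)·1^3 = 6.
  |p(1)| = 6.
Since all nonzero coefficients share the same sign, |p(1)| = 6 = M_tri(1); the triangle bound is attained at z = 1, so in fact M(r) = 6.

M_tri(1) = 6; |p(1)| = 6; equality at z=1: yes.


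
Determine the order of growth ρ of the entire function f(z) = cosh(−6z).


cosh(w) is a linear combination of e^{iw} and e^{−iw} (or e^w, e^{−w} in the hyperbolic case), so |cosh(w)| ≤ e^{|w|}. With w = −6z, |w| ≤ 6|z| + 0 = 6r + 0 on |z| = r, giving M(r) ≤ e^{6r + 0}, so ρ ≤ 1. On a suitable ray (z = it for sin/cos; z = t for sinh/cosh, t real → ∞), |cosh(−6z)| grows like e^{6|t|}/2, so ρ ≥ 1. Hence ρ = 1.
Therefore ρ = 1.

Order ρ = 1.


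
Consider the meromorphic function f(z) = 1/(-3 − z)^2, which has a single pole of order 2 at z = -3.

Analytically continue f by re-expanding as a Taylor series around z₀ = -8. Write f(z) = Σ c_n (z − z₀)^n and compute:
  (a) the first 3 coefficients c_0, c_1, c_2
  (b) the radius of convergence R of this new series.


Let w = z − z₀, so z = z₀ + w.
Then -3 − z = -3 − (z₀ + w) = (-3 − z₀) − w = 5 − w.
f(z) = 1/(5 − w)^2 = (1/(5)^2) · (1 − w/(5))^{−2}.
By the binomial series (1−u)^{−2} = Σ_{n≥0} C(n+1, 1) u^n for |u|<1, with u = w/(5):
  c_n = C(n+1, 1) / (5)^(n+2).
  c_0 = 1/(5)^2 = 1/25.
  c_1 = 2/(5)^3 = 2/125.
  c_2 = 3/(5)^4 = 3/625.
The series is valid for |w/d| < 1, i.e. |z − z₀| < |d|.
Radius of convergence: R = |-3 − z₀| = |5| = 5 (distance from z₀ to the singularity z = -3).

c_0 = 1/25, c_1 = 2/125, c_2 = 3/625; R = 5.


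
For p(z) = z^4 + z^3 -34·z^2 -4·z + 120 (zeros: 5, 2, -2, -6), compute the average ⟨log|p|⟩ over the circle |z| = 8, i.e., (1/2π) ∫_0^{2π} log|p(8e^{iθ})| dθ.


Zeros: -6, -2, 2, 5; r = 8.
Inside |z| < r: -6, -2, 2, 5. Outside (|z| ≥ r): ∅.
p(0) = 120, so log|p(0)| = log(120) = 4.7875.
Apply Jensen: I(r) = log|p(0)| + Σ_k log(r/|z_k|), summed over zeros inside |z| < r.
  log(r/|z_k|) for z_k = 5: log(8/5) = 0.4700
  log(r/|z_k|) for z_k = 2: log(8/2) = 1.3863
  log(r/|z_k|) for z_k = -2: log(8/2) = 1.3863
  log(r/|z_k|) for z_k = -6: log(8/6) = 0.2877
Sum over inside zeros: 3.5303.
I(r) = log|p(0)| + (inside sum) = 4.7875 + 3.5303 = 8.3178.
Closed form (all zeros inside, monic): I(r) = n·log(r) = 4·log(8) = 8.3178. ✓

I(r) ≈ 8.3178.


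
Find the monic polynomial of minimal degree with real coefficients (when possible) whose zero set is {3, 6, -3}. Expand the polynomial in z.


The polynomial is p(z) = ∏_{α ∈ S} (z − α), where S = {3, 6, -3}.
Expanding the product yields: p(z) = z^3 -6·z^2 -9·z + 54.
The resulting polynomial has degree 3 and real coefficients as required.

p(z) = z^3 -6·z^2 -9·z + 54.


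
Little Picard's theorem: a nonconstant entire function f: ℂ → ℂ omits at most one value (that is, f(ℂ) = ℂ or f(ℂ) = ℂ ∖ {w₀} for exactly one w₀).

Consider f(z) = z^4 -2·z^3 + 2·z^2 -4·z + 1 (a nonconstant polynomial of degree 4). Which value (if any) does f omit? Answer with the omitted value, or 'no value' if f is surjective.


Little Picard bounds the complement of f(ℂ) to at most one point.
For every w ∈ ℂ, the equation p(z) − w = 0 is a nonconstant polynomial in z and hence has at least one root by the fundamental theorem of algebra. So p is surjective onto ℂ, omitting no value.

Omitted value: no value.


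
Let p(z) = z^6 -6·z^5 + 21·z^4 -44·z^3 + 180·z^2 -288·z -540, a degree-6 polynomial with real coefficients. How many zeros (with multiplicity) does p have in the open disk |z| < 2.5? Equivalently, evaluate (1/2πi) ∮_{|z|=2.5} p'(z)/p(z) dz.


The zeros of p are: (3 + 3i), (3 - 3i), (-1 + 3i), (-1 - 3i), -1, 3.
Their magnitudes are: 4.243, 4.243, 3.162, 3.162, 1, 3.
Zeros with |z| < R = 2.5: -1.
Count = 1.
By the argument principle, (1/2πi) ∮_{|z|=R} p'(z)/p(z) dz equals exactly this count.

Number of zeros inside |z| < 2.5: 1.


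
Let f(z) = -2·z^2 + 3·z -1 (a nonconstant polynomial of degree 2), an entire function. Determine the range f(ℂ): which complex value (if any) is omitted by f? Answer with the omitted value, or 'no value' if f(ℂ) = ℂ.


Little Picard bounds the complement of f(ℂ) to at most one point.
For every w ∈ ℂ, the equation p(z) − w = 0 is a nonconstant polynomial in z and hence has at least one root by the fundamental theorem of algebra. So p is surjective onto ℂ, omitting no value.

Omitted value: no value.


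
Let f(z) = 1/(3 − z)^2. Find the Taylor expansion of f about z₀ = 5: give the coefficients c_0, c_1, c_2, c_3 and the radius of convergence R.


Let w = z − z₀, so z = z₀ + w.
Then 3 − z = 3 − (z₀ + w) = (3 − z₀) − w = -2 − w.
f(z) = 1/(-2 − w)^2 = (1/(-2)^2) · (1 − w/(-2))^{−2}.
By the binomial series (1−u)^{−2} = Σ_{n≥0} C(n+1, 1) u^n for |u|<1, with u = w/(-2):
  c_n = C(n+1, 1) / (-2)^(n+2).
  c_0 = 1/(-2)^2 = 1/4.
  c_1 = 2/(-2)^3 = -1/4.
  c_2 = 3/(-2)^4 = 3/16.
  c_3 = 4/(-2)^5 = -1/8.
The series is valid for |w/d| < 1, i.e. |z − z₀| < |d|.
Radius of convergence: R = |3 − z₀| = |-2| = 2 (distance from z₀ to the singularity z = 3).

c_0 = 1/4, c_1 = -1/4, c_2 = 3/16, c_3 = -1/8; R = 2.


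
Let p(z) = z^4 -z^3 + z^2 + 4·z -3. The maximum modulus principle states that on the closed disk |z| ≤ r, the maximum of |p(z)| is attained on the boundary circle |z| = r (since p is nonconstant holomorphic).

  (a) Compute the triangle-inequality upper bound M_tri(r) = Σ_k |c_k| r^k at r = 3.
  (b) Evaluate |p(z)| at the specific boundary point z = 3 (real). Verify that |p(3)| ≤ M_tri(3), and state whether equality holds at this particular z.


Coefficients: c_0 = -3, c_1 = 4, c_2 = 1, c_3 = -1, c_4 = 1. Radius r = 3.
Part (a). Triangle bound: M_tri(r) = Σ_k |c_k| r^k
  = |-3|·3^0 + |4|·3^1 + |1|·3^2 + |-1|·3^3 + |1|·3^4
  = 3 + 12 + 9 + 27 + 81 = 132.
This bounds M(r) := max_{|z|=r} |p(z)| from above; equality holds iff all terms c_k z^k can be made to align in phase at a single z on |z|=r.
Part (b). At z = 3 (real, on the circle |z| = r):
  p(3) = (-3)·3^0 + (4)·3^1 + (1)·3^2 + (-1)·3^3 + (1)·3^4 = 72.
  |p(3)| = 72.
Check: |p(3)| = 72 ≤ 132 = M_tri(3). ✓ Equality does not hold at z = 3 (the coefficients have mixed signs, so the terms do not all align in phase there).

M_tri(3) = 132; |p(3)| = 72; equality at z=3: no.


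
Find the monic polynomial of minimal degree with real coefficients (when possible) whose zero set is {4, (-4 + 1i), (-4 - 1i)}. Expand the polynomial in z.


The polynomial is p(z) = ∏_{α ∈ S} (z − α), where S = {4, (-4 + 1i), (-4 - 1i)}.
Expanding the product yields: p(z) = z^3 + 4·z^2 -15·z -68.
Note conjugate pairs combine to real quadratics: (z − (-4+1i))(z − (-4−1i)) = z² + 8z + 17.
The resulting polynomial has degree 3 and real coefficients as required.

p(z) = z^3 + 4·z^2 -15·z -68.


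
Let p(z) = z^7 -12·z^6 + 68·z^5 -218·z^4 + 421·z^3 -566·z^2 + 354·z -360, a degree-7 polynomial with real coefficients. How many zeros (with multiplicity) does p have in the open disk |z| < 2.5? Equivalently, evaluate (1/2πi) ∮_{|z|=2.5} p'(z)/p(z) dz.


The zeros of p are: (3 + 3i), (3 - 3i), (0 + 1i), (0 - 1i), 4, (1 + 2i), (1 - 2i).
Their magnitudes are: 4.243, 4.243, 1, 1, 4, 2.236, 2.236.
Zeros with |z| < R = 2.5: (0 + 1i), (0 - 1i), (1 + 2i), (1 - 2i).
Count = 4.
By the argument principle, (1/2πi) ∮_{|z|=R} p'(z)/p(z) dz equals exactly this count.

Number of zeros inside |z| < 2.5: 4.


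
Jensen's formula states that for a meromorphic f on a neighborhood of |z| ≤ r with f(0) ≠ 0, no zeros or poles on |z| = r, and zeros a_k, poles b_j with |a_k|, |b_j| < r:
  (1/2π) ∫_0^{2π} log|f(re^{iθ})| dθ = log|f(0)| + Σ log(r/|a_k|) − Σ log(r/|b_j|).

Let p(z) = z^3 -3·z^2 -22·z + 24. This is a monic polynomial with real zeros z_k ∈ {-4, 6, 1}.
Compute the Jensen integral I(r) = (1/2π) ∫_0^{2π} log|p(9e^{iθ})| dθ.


Zeros: -4, 1, 6; r = 9.
Inside |z| < r: -4, 1, 6. Outside (|z| ≥ r): ∅.
p(0) = 24, so log|p(0)| = log(24) = 3.1781.
Apply Jensen: I(r) = log|p(0)| + Σ_k log(r/|z_k|), summed over zeros inside |z| < r.
  log(r/|z_k|) for z_k = -4: log(9/4) = 0.8109
  log(r/|z_k|) for z_k = 6: log(9/6) = 0.4055
  log(r/|z_k|) for z_k = 1: log(9/1) = 2.1972
Sum over inside zeros: 3.4136.
I(r) = log|p(0)| + (inside sum) = 3.1781 + 3.4136 = 6.5917.
Closed form (all zeros inside, monic): I(r) = n·log(r) = 3·log(9) = 6.5917. ✓

I(r) ≈ 6.5917.


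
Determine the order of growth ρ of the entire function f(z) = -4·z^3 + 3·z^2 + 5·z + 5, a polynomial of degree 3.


|f(z)| ≤ Σ|c_k|·r^k = O(r^3) as r → ∞. Polynomial growth is O(e^{r^ε}) for every ε > 0 (since r^3/e^{r^ε} → 0), so ρ ≤ ε for all ε > 0, i.e. ρ = 0. Every nonconstant polynomial has order 0.
Therefore ρ = 0.

Order ρ = 0.


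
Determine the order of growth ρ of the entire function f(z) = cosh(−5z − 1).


cosh(w) is a linear combination of e^{iw} and e^{−iw} (or e^w, e^{−w} in the hyperbolic case), so |cosh(w)| ≤ e^{|w|}. With w = −5z − 1, |w| ≤ 5|z| + 1 = 5r + 1 on |z| = r, giving M(r) ≤ e^{5r + 1}, so ρ ≤ 1. On a suitable ray (z = it for sin/cos; z = t for sinh/cosh, t real → ∞), |cosh(−5z − 1)| grows like e^{5|t|}/2, so ρ ≥ 1. Hence ρ = 1.
Therefore ρ = 1.

Order ρ = 1.


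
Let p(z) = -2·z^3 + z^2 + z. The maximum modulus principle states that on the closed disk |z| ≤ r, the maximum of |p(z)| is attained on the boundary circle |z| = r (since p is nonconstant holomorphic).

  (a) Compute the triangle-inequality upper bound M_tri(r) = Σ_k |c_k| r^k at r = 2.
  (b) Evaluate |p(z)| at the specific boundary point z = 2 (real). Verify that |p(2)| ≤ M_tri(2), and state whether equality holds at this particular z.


Coefficients: c_0 = 0, c_1 = 1, c_2 = 1, c_3 = -2. Radius r = 2.
Part (a). Triangle bound: M_tri(r) = Σ_k |c_k| r^k
  = |0|·2^0 + |1|·2^1 + |1|·2^2 + |-2|·2^3
  = 0 + 2 + 4 + 16 = 22.
This bounds M(r) := max_{|z|=r} |p(z)| from above; equality holds iff all terms c_k z^k can be made to align in phase at a single z on |z|=r.
Part (b). At z = 2 (real, on the circle |z| = r):
  p(2) = (0)·2^0 + (1)·2^1 + (1)·2^2 + (-2)·2^3 = -10.
  |p(2)| = 10.
Check: |p(2)| = 10 ≤ 22 = M_tri(2). ✓ Equality does not hold at z = 2 (the coefficients have mixed signs, so the terms do not all align in phase there).

M_tri(2) = 22; |p(2)| = 10; equality at z=2: no.


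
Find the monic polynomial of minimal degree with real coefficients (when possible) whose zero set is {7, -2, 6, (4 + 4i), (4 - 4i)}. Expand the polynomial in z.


The polynomial is p(z) = ∏_{α ∈ S} (z − α), where S = {7, -2, 6, (4 + 4i), (4 - 4i)}.
Expanding the product yields: p(z) = z^5 -19·z^4 + 136·z^3 -396·z^2 -160·z + 2688.
Note conjugate pairs combine to real quadratics: (z − (4+4i))(z − (4−4i)) = z² − 8z + 32.
The resulting polynomial has degree 5 and real coefficients as required.

p(z) = z^5 -19·z^4 + 136·z^3 -396·z^2 -160·z + 2688.


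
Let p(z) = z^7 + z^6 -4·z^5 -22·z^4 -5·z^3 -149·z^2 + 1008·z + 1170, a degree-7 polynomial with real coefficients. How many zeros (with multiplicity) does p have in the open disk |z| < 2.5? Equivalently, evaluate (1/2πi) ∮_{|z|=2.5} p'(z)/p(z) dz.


The zeros of p are: (0 + 3i), (0 - 3i), -1, (-3 + 2i), (-3 - 2i), (3 + 1i), (3 - 1i).
Their magnitudes are: 3, 3, 1, 3.606, 3.606, 3.162, 3.162.
Zeros with |z| < R = 2.5: -1.
Count = 1.
By the argument principle, (1/2πi) ∮_{|z|=R} p'(z)/p(z) dz equals exactly this count.

Number of zeros inside |z| < 2.5: 1.


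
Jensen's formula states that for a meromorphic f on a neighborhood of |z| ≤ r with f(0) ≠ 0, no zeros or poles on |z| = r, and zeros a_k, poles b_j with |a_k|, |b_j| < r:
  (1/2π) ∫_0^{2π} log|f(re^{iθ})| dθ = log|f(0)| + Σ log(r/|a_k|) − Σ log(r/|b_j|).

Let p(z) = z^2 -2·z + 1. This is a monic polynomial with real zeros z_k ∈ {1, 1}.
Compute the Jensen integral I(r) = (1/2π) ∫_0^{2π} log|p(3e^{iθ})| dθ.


Zeros: 1, 1; r = 3.
Inside |z| < r: 1, 1. Outside (|z| ≥ r): ∅.
p(0) = 1, so log|p(0)| = log(1) = 0.0000.
Apply Jensen: I(r) = log|p(0)| + Σ_k log(r/|z_k|), summed over zeros inside |z| < r.
  log(r/|z_k|) for z_k = 1: log(3/1) = 1.0986
  log(r/|z_k|) for z_k = 1: log(3/1) = 1.0986
Sum over inside zeros: 2.1972.
I(r) = log|p(0)| + (inside sum) = 0.0000 + 2.1972 = 2.1972.
Closed form (all zeros inside, monic): I(r) = n·log(r) = 2·log(3) = 2.1972. ✓

I(r) ≈ 2.1972.


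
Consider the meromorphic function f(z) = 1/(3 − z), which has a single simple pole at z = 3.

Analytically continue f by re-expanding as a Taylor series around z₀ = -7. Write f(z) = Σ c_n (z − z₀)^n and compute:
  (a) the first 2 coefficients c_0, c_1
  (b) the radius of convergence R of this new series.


Let w = z − z₀, so z = z₀ + w.
Then 3 − z = 3 − (z₀ + w) = (3 − z₀) − w = 10 − w.
f(z) = 1/(10 − w) = (1/(10)) · 1/(1 − w/(10)) = Σ_{n≥0} w^n / (10)^(n+1).
So c_n = 1/(10)^(n+1):
  c_0 = 1/(10)^1 = 1/10.
  c_1 = 1/(10)^2 = 1/100.
The series is valid for |w/d| < 1, i.e. |z − z₀| < |d|.
Radius of convergence: R = |3 − z₀| = |10| = 10 (distance from z₀ to the singularity z = 3).

c_0 = 1/10, c_1 = 1/100; R = 10.


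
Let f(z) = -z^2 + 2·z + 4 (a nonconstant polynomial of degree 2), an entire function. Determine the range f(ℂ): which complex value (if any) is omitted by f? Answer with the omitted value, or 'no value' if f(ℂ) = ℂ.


Little Picard bounds the complement of f(ℂ) to at most one point.
For every w ∈ ℂ, the equation p(z) − w = 0 is a nonconstant polynomial in z and hence has at least one root by the fundamental theorem of algebra. So p is surjective onto ℂ, omitting no value.

Omitted value: no value.


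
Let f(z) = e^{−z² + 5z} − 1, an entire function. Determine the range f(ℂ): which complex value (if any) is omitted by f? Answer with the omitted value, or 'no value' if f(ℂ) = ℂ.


Little Picard bounds the complement of f(ℂ) to at most one point.
The exponent g(z) = −z² + 5z is a nonconstant polynomial, hence surjective onto ℂ. So e^{g(z)} takes every value in {e^w : w ∈ ℂ} = ℂ ∖ {0}. Adding -1 shifts the range to ℂ ∖ {-1}. f omits exactly -1.

Omitted value: -1.


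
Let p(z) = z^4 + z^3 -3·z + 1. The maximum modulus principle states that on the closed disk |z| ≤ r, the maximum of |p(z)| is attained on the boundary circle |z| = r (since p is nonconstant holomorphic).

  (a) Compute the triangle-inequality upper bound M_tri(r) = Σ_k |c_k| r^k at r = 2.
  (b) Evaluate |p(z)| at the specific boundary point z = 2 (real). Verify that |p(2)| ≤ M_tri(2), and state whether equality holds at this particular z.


Coefficients: c_0 = 1, c_1 = -3, c_2 = 0, c_3 = 1, c_4 = 1. Radius r = 2.
Part (a). Triangle bound: M_tri(r) = Σ_k |c_k| r^k
  = |1|·2^0 + |-3|·2^1 + |0|·2^2 + |1|·2^3 + |1|·2^4
  = 1 + 6 + 0 + 8 + 16 = 31.
This bounds M(r) := max_{|z|=r} |p(z)| from above; equality holds iff all terms c_k z^k can be made to align in phase at a single z on |z|=r.
Part (b). At z = 2 (real, on the circle |z| = r):
  p(2) = (1)·2^0 + (-3)·2^1 + (0)·2^2 + (1)·2^3 + (1)·2^4 = 19.
  |p(2)| = 19.
Check: |p(2)| = 19 ≤ 31 = M_tri(2). ✓ Equality does not hold at z = 2 (the coefficients have mixed signs, so the terms do not all align in phase there).

M_tri(2) = 31; |p(2)| = 19; equality at z=2: no.


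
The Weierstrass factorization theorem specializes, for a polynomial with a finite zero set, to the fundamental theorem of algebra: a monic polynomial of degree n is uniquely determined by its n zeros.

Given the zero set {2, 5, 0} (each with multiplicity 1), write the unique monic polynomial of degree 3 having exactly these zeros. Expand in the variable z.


The polynomial is p(z) = ∏_{α ∈ S} (z − α), where S = {2, 5, 0}.
Expanding the product yields: p(z) = z^3 -7·z^2 + 10·z.
The resulting polynomial has degree 3 and real coefficients as required.

p(z) = z^3 -7·z^2 + 10·z.


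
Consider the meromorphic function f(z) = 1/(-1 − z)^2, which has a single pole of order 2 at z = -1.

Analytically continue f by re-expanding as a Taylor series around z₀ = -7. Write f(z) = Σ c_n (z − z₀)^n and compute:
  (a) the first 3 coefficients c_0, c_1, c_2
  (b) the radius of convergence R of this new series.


Let w = z − z₀, so z = z₀ + w.
Then -1 − z = -1 − (z₀ + w) = (-1 − z₀) − w = 6 − w.
f(z) = 1/(6 − w)^2 = (1/(6)^2) · (1 − w/(6))^{−2}.
By the binomial series (1−u)^{−2} = Σ_{n≥0} C(n+1, 1) u^n for |u|<1, with u = w/(6):
  c_n = C(n+1, 1) / (6)^(n+2).
  c_0 = 1/(6)^2 = 1/36.
  c_1 = 2/(6)^3 = 1/108.
  c_2 = 3/(6)^4 = 1/432.
The series is valid for |w/d| < 1, i.e. |z − z₀| < |d|.
Radius of convergence: R = |-1 − z₀| = |6| = 6 (distance from z₀ to the singularity z = -1).

c_0 = 1/36, c_1 = 1/108, c_2 = 1/432; R = 6.


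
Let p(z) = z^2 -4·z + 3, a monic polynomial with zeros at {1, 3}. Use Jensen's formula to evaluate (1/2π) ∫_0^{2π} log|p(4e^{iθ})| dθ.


Zeros: 1, 3; r = 4.
Inside |z| < r: 1, 3. Outside (|z| ≥ r): ∅.
p(0) = 3, so log|p(0)| = log(3) = 1.0986.
Apply Jensen: I(r) = log|p(0)| + Σ_k log(r/|z_k|), summed over zeros inside |z| < r.
  log(r/|z_k|) for z_k = 1: log(4/1) = 1.3863
  log(r/|z_k|) for z_k = 3: log(4/3) = 0.2877
Sum over inside zeros: 1.6740.
I(r) = log|p(0)| + (inside sum) = 1.0986 + 1.6740 = 2.7726.
Closed form (all zeros inside, monic): I(r) = n·log(r) = 2·log(4) = 2.7726. ✓

I(r) ≈ 2.7726.


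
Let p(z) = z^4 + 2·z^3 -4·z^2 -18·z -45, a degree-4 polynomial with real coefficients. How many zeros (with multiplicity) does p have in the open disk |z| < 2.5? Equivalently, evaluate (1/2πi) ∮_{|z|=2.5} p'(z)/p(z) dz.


The zeros of p are: (-1 + 2i), (-1 - 2i), -3, 3.
Their magnitudes are: 2.236, 2.236, 3, 3.
Zeros with |z| < R = 2.5: (-1 + 2i), (-1 - 2i).
Count = 2.
By the argument principle, (1/2πi) ∮_{|z|=R} p'(z)/p(z) dz equals exactly this count.

Number of zeros inside |z| < 2.5: 2.


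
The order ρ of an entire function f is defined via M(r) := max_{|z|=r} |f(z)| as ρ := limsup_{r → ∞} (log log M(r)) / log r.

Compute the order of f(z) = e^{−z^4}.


|e^{−z^4}| = e^{Re(-1·z^4) + 0} ≤ e^{1|z|^4 + 0} = e^{1r^4 + 0} on |z| = r, so ρ ≤ 4. Choosing z on |z|=r so that -1·z^4 is real positive (always possible by picking arg z appropriately) gives |f(z)| = e^{1r^4 + 0}, matching the bound. The additive constant 0 does not affect log log M(r) ~ 4·log r. Hence ρ = 4.
Therefore ρ = 4.

Order ρ = 4.


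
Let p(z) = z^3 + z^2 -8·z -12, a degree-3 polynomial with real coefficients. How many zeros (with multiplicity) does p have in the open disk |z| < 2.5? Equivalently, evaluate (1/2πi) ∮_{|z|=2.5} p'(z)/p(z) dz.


The zeros of p are: -2, 3, -2.
Their magnitudes are: 2, 3, 2.
Zeros with |z| < R = 2.5: -2, -2.
Count = 2.
By the argument principle, (1/2πi) ∮_{|z|=R} p'(z)/p(z) dz equals exactly this count.

Number of zeros inside |z| < 2.5: 2.


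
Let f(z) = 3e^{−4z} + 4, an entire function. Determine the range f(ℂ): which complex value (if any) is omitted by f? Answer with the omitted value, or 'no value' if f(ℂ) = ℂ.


Little Picard bounds the complement of f(ℂ) to at most one point.
e^{−4z} is never zero on ℂ, so 3·e^{−4z} takes every value in ℂ ∖ {0}. Adding 4 shifts the range to ℂ ∖ {4}. Thus f omits exactly the value 4.

Omitted value: 4.


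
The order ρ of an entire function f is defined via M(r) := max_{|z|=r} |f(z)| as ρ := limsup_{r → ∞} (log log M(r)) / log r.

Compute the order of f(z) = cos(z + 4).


cos(w) is a linear combination of e^{iw} and e^{−iw} (or e^w, e^{−w} in the hyperbolic case), so |cos(w)| ≤ e^{|w|}. With w = z + 4, |w| ≤ 1|z| + 4 = 1r + 4 on |z| = r, giving M(r) ≤ e^{1r + 4}, so ρ ≤ 1. On a suitable ray (z = it for sin/cos; z = t for sinh/cosh, t real → ∞), |cos(z + 4)| grows like e^{1|t|}/2, so ρ ≥ 1. Hence ρ = 1.
Therefore ρ = 1.

Order ρ = 1.


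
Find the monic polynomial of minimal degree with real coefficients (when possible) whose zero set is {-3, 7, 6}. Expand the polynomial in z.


The polynomial is p(z) = ∏_{α ∈ S} (z − α), where S = {-3, 7, 6}.
Expanding the product yields: p(z) = z^3 -10·z^2 + 3·z + 126.
The resulting polynomial has degree 3 and real coefficients as required.

p(z) = z^3 -10·z^2 + 3·z + 126.


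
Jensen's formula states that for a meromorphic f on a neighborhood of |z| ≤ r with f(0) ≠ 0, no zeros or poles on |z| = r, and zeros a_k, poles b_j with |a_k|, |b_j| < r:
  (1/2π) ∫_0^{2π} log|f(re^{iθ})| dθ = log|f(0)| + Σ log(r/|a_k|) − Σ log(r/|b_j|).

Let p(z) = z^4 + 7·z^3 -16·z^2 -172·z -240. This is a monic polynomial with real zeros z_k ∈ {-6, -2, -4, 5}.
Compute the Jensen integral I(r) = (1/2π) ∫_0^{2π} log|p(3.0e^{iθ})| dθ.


Zeros: -6, -4, -2, 5; r = 3.0.
Inside |z| < r: -2. Outside (|z| ≥ r): -6, -4, 5.
p(0) = -240, so log|p(0)| = log(240) = 5.4806.
Apply Jensen: I(r) = log|p(0)| + Σ_k log(r/|z_k|), summed over zeros inside |z| < r.
  log(r/|z_k|) for z_k = -2: log(3.0/2) = 0.4055
  Outside zeros (-6, -4, 5) contribute nothing to the Jensen sum.
Sum over inside zeros: 0.4055.
I(r) = log|p(0)| + (inside sum) = 5.4806 + 0.4055 = 5.8861.
Note: since some zeros are outside |z| ≤ r, the simplified n·log(r) form does NOT apply — only the inside zeros contribute.

I(r) ≈ 5.8861.


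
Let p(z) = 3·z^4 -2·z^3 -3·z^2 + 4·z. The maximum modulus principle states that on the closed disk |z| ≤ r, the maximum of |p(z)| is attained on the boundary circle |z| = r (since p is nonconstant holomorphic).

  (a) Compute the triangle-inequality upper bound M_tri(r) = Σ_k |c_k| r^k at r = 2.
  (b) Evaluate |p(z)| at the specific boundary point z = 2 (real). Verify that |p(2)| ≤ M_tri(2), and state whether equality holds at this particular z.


Coefficients: c_0 = 0, c_1 = 4, c_2 = -3, c_3 = -2, c_4 = 3. Radius r = 2.
Part (a). Triangle bound: M_tri(r) = Σ_k |c_k| r^k
  = |0|·2^0 + |4|·2^1 + |-3|·2^2 + |-2|·2^3 + |3|·2^4
  = 0 + 8 + 12 + 16 + 48 = 84.
This bounds M(r) := max_{|z|=r} |p(z)| from above; equality holds iff all terms c_k z^k can be made to align in phase at a single z on |z|=r.
Part (b). At z = 2 (real, on the circle |z| = r):
  p(2) = (0)·2^0 + (4)·2^1 + (-3)·2^2 + (-2)·2^3 + (3)·2^4 = 28.
  |p(2)| = 28.
Check: |p(2)| = 28 ≤ 84 = M_tri(2). ✓ Equality does not hold at z = 2 (the coefficients have mixed signs, so the terms do not all align in phase there).

M_tri(2) = 84; |p(2)| = 28; equality at z=2: no.


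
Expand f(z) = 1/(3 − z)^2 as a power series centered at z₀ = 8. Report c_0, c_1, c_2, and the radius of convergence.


Let w = z − z₀, so z = z₀ + w.
Then 3 − z = 3 − (z₀ + w) = (3 − z₀) − w = -5 − w.
f(z) = 1/(-5 − w)^2 = (1/(-5)^2) · (1 − w/(-5))^{−2}.
By the binomial series (1−u)^{−2} = Σ_{n≥0} C(n+1, 1) u^n for |u|<1, with u = w/(-5):
  c_n = C(n+1, 1) / (-5)^(n+2).
  c_0 = 1/(-5)^2 = 1/25.
  c_1 = 2/(-5)^3 = -2/125.
  c_2 = 3/(-5)^4 = 3/625.
The series is valid for |w/d| < 1, i.e. |z − z₀| < |d|.
Radius of convergence: R = |3 − z₀| = |-5| = 5 (distance from z₀ to the singularity z = 3).

c_0 = 1/25, c_1 = -2/125, c_2 = 3/625; R = 5.


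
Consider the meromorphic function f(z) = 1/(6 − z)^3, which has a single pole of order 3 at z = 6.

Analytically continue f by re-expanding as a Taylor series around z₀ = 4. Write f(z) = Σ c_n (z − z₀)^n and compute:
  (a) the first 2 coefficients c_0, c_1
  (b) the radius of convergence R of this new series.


Let w = z − z₀, so z = z₀ + w.
Then 6 − z = 6 − (z₀ + w) = (6 − z₀) − w = 2 − w.
f(z) = 1/(2 − w)^3 = (1/(2)^3) · (1 − w/(2))^{−3}.
By the binomial series (1−u)^{−3} = Σ_{n≥0} C(n+2, 2) u^n for |u|<1, with u = w/(2):
  c_n = C(n+2, 2) / (2)^(n+3).
  c_0 = 1/(2)^3 = 1/8.
  c_1 = 3/(2)^4 = 3/16.
The series is valid for |w/d| < 1, i.e. |z − z₀| < |d|.
Radius of convergence: R = |6 − z₀| = |2| = 2 (distance from z₀ to the singularity z = 6).

c_0 = 1/8, c_1 = 3/16; R = 2.


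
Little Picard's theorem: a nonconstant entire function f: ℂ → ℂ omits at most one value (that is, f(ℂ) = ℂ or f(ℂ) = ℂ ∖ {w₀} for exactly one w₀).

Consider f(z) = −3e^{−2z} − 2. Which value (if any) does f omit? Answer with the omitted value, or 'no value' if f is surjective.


Little Picard bounds the complement of f(ℂ) to at most one point.
e^{−2z} is never zero on ℂ, so -3·e^{−2z} takes every value in ℂ ∖ {0}. Adding -2 shifts the range to ℂ ∖ {-2}. Thus f omits exactly the value -2.

Omitted value: -2.


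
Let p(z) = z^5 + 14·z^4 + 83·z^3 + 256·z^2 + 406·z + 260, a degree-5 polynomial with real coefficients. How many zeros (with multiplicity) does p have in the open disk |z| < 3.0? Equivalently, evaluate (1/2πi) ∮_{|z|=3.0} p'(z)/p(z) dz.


The zeros of p are: (-3 + 2i), (-3 - 2i), -2, (-3 + 1i), (-3 - 1i).
Their magnitudes are: 3.606, 3.606, 2, 3.162, 3.162.
Zeros with |z| < R = 3.0: -2.
Count = 1.
By the argument principle, (1/2πi) ∮_{|z|=R} p'(z)/p(z) dz equals exactly this count.

Number of zeros inside |z| < 3.0: 1.


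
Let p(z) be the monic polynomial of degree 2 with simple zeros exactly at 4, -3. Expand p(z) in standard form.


The polynomial is p(z) = ∏_{α ∈ S} (z − α), where S = {4, -3}.
Expanding the product yields: p(z) = z^2 -z -12.
The resulting polynomial has degree 2 and real coefficients as required.

p(z) = z^2 -z -12.


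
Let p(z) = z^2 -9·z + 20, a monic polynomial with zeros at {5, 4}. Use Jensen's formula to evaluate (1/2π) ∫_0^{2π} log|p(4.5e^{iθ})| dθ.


Zeros: 4, 5; r = 4.5.
Inside |z| < r: 4. Outside (|z| ≥ r): 5.
p(0) = 20, so log|p(0)| = log(20) = 2.9957.
Apply Jensen: I(r) = log|p(0)| + Σ_k log(r/|z_k|), summed over zeros inside |z| < r.
  log(r/|z_k|) for z_k = 4: log(4.5/4) = 0.1178
  Outside zeros (5) contribute nothing to the Jensen sum.
Sum over inside zeros: 0.1178.
I(r) = log|p(0)| + (inside sum) = 2.9957 + 0.1178 = 3.1135.
Note: since some zeros are outside |z| ≤ r, the simplified n·log(r) form does NOT apply — only the inside zeros contribute.

I(r) ≈ 3.1135.


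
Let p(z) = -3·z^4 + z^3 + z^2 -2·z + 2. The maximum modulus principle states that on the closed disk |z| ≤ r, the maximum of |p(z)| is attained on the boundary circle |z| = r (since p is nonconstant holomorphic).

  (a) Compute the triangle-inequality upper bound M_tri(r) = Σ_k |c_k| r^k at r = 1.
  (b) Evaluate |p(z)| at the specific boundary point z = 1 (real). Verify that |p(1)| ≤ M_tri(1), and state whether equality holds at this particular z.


Coefficients: c_0 = 2, c_1 = -2, c_2 = 1, c_3 = 1, c_4 = -3. Radius r = 1.
Part (a). Triangle bound: M_tri(r) = Σ_k |c_k| r^k
  = |2|·1^0 + |-2|·1^1 + |1|·1^2 + |1|·1^3 + |-3|·1^4
  = 2 + 2 + 1 + 1 + 3 = 9.
This bounds M(r) := max_{|z|=r} |p(z)| from above; equality holds iff all terms c_k z^k can be made to align in phase at a single z on |z|=r.
Part (b). At z = 1 (real, on the circle |z| = r):
  p(1) = (2)·1^0 + (-2)·1^1 + (1)·1^2 + (1)·1^3 + (-3)·1^4 = -1.
  |p(1)| = 1.
Check: |p(1)| = 1 ≤ 9 = M_tri(1). ✓ Equality does not hold at z = 1 (the coefficients have mixed signs, so the terms do not all align in phase there).

M_tri(1) = 9; |p(1)| = 1; equality at z=1: no.


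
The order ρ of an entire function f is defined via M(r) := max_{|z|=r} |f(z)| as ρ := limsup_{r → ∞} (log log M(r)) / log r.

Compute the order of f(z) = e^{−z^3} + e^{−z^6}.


Each summand is entire of order 3 and 6 respectively (as in the single-exponential case). The order of a sum is at most the max of the orders, so ρ ≤ 6. For the lower bound: on |z|=r choose arg z so that -1z^6 is real positive; then |e^{-1z^6}| = e^{1r^6} while |e^{-1z^3}| ≤ e^{1r^3} = o(e^{1r^6}). So |f| ≥ e^{1r^6}(1 − o(1)) and ρ ≥ 6. Hence ρ = max(3, 6) = 6.
Therefore ρ = 6.

Order ρ = 6.


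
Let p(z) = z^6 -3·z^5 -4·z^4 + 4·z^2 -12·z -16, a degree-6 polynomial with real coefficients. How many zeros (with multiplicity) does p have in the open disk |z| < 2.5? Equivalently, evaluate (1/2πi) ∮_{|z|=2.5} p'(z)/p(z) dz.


The zeros of p are: (1 + 1i), (1 - 1i), -1, 4, (-1 + 1i), (-1 - 1i).
Their magnitudes are: 1.414, 1.414, 1, 4, 1.414, 1.414.
Zeros with |z| < R = 2.5: (1 + 1i), (1 - 1i), -1, (-1 + 1i), (-1 - 1i).
Count = 5.
By the argument principle, (1/2πi) ∮_{|z|=R} p'(z)/p(z) dz equals exactly this count.

Number of zeros inside |z| < 2.5: 5.


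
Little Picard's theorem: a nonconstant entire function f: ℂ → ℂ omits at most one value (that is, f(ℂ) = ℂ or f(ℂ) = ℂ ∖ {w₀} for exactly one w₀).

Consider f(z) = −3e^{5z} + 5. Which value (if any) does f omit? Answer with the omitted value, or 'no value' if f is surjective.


Little Picard bounds the complement of f(ℂ) to at most one point.
e^{5z} is never zero on ℂ, so -3·e^{5z} takes every value in ℂ ∖ {0}. Adding 5 shifts the range to ℂ ∖ {5}. Thus f omits exactly the value 5.

Omitted value: 5.


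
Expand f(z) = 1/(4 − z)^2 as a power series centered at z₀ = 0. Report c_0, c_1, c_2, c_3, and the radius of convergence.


Let w = z − z₀, so z = z₀ + w.
Then 4 − z = 4 − (z₀ + w) = (4 − z₀) − w = 4 − w.
f(z) = 1/(4 − w)^2 = (1/(4)^2) · (1 − w/(4))^{−2}.
By the binomial series (1−u)^{−2} = Σ_{n≥0} C(n+1, 1) u^n for |u|<1, with u = w/(4):
  c_n = C(n+1, 1) / (4)^(n+2).
  c_0 = 1/(4)^2 = 1/16.
  c_1 = 2/(4)^3 = 1/32.
  c_2 = 3/(4)^4 = 3/256.
  c_3 = 4/(4)^5 = 1/256.
The series is valid for |w/d| < 1, i.e. |z − z₀| < |d|.
Radius of convergence: R = |4 − z₀| = |4| = 4 (distance from z₀ to the singularity z = 4).

c_0 = 1/16, c_1 = 1/32, c_2 = 3/256, c_3 = 1/256; R = 4.
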